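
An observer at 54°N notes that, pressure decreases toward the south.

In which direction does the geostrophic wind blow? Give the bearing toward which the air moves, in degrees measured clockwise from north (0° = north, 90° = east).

The pressure-gradient force points toward the south (bearing 180°).
Geostrophic balance: in the Northern Hemisphere the Coriolis force deflects motion to the right, so the geostrophic wind blows 90° to the right of the pressure-gradient force (low pressure on the left).
Rotating 180° by 90° clockwise gives 270° — the wind blows toward the west.

270°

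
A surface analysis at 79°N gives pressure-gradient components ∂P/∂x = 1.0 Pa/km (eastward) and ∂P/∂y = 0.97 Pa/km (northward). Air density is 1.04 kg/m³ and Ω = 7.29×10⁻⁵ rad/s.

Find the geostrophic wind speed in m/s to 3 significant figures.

Coriolis parameter at 79°N:
f = 2Ω sin φ = 2 × 7.29×10⁻⁵ × sin 79° = 1.43×10⁻⁴ s⁻¹
Component geostrophic relations (x east, y north):
u_g = −(1/(fρ)) ∂P/∂y,  v_g = (1/(fρ)) ∂P/∂x
u_g = −(0.97×10⁻³)/(1.43×10⁻⁴ × 1.04) = −6.52 m/s;  v_g = (1.0×10⁻³)/(1.43×10⁻⁴ × 1.04) = 6.72 m/s
|V_g| = √(u_g² + v_g²) = 9.36 m/s

9.36 m/s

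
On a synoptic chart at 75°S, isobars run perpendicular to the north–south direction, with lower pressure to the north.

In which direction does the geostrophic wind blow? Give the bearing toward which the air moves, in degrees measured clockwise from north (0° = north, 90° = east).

The pressure-gradient force points toward the north (bearing 000°).
Geostrophic balance: in the Southern Hemisphere the Coriolis force deflects motion to the left, so the geostrophic wind blows 90° to the left of the pressure-gradient force (low pressure on the right).
Rotating 000° by 90° counterclockwise gives 270° — the wind blows toward the west.

270°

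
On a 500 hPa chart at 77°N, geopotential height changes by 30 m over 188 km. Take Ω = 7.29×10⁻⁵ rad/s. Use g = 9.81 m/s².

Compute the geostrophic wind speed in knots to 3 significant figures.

Coriolis parameter at 77°N:
f = 2Ω sin φ = 2 × 7.29×10⁻⁵ × sin 77° = 1.42×10⁻⁴ s⁻¹
Height gradient: |∂Z/∂n| = 30 m / 188000 m = 1.60×10⁻⁴
On a pressure surface, geostrophic balance gives V_g = (g/f)|∂Z/∂n|:
V_g = 9.81 × 1.60×10⁻⁴ / 1.42×10⁻⁴ = 11.0 m/s
Converting: 11.0 m/s × 1.944 = 21.4 knots

21.4 knots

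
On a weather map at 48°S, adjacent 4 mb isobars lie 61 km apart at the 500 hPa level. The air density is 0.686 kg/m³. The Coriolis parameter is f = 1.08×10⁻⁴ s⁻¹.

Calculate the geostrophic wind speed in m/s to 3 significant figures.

88.5 m/s

Pressure gradient: |∂P/∂n| = 400 Pa / 61000 m = 6.56×10⁻³ Pa/m
Geostrophic balance (pressure-gradient force = Coriolis force):
V_g = (1/(fρ)) |∂P/∂n| = 6.56×10⁻³ / (1.08×10⁻⁴ × 0.686) = 88.5 m/s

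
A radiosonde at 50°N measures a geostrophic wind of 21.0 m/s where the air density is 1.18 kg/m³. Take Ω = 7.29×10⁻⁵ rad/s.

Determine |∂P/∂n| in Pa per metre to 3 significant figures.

2.77×10⁻³ Pa/m

Coriolis parameter at 50°N:
f = 2Ω sin φ = 2 × 7.29×10⁻⁵ × sin 50° = 1.12×10⁻⁴ s⁻¹
Geostrophic balance rearranged: |∂P/∂n| = f ρ V_g
|∂P/∂n| = 1.12×10⁻⁴ × 1.18 × 21.0 = 2.77×10⁻³ Pa/m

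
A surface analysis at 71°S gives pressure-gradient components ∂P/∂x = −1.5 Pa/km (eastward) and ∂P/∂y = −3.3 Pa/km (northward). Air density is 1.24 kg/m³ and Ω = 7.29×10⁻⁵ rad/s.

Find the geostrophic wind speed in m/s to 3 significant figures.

21.2 m/s

Coriolis parameter at 71°S:
f = 2Ω sin φ = 2 × 7.29×10⁻⁵ × sin 71° = 1.38×10⁻⁴ s⁻¹
In the Southern Hemisphere f is negative: f = −1.38×10⁻⁴ s⁻¹.
Component geostrophic relations (x east, y north):
u_g = −(1/(fρ)) ∂P/∂y,  v_g = (1/(fρ)) ∂P/∂x
u_g = −(−3.3×10⁻³)/(−1.38×10⁻⁴ × 1.24) = −19.3 m/s;  v_g = (−1.5×10⁻³)/(−1.38×10⁻⁴ × 1.24) = 8.77 m/s
|V_g| = √(u_g² + v_g²) = 21.2 m/s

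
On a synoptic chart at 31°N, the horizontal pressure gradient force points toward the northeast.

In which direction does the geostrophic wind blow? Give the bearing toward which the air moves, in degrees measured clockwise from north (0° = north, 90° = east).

135°

The pressure-gradient force points toward the northeast (bearing 045°).
Geostrophic balance: in the Northern Hemisphere the Coriolis force deflects motion to the right, so the geostrophic wind blows 90° to the right of the pressure-gradient force (low pressure on the left).
Rotating 045° by 90° clockwise gives 135° — the wind blows toward the southeast.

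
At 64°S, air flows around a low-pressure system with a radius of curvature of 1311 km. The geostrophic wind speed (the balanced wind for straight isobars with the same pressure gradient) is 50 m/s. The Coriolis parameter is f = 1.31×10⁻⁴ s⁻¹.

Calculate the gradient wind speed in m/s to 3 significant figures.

Around a low, centrifugal force acts outward with Coriolis, so pressure-gradient force balances both:
(1/ρ)|∂P/∂n| = fV + V²/R  →  V² + fR·V − fR·V_g = 0
With fR = 1.31×10⁻⁴ × 1311×10³ m = 172 m/s:
V = [−fR + √((fR)² + 4 fR V_g)]/2 = [−172 + √(172² + 4×172×50)]/2 = 40.5 m/s
Subgeostrophic (V < V_g = 50 m/s), as expected around a low.

40.5 m/s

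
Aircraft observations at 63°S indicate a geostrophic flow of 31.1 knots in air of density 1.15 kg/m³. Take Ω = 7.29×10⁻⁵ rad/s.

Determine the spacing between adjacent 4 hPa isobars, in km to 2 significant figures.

170 km

Coriolis parameter at 63°S:
f = 2Ω sin φ = 2 × 7.29×10⁻⁵ × sin 63° = 1.30×10⁻⁴ s⁻¹
Wind speed in SI: 31.1 knots = 16.0 m/s
Geostrophic balance rearranged: |∂P/∂n| = f ρ V_g
|∂P/∂n| = 1.30×10⁻⁴ × 1.15 × 16.0 = 2.39×10⁻³ Pa/m
Isobar spacing: Δn = ΔP/|∂P/∂n| = 400 Pa / 2.39×10⁻³ Pa/m = 167350 m ≈ 170 km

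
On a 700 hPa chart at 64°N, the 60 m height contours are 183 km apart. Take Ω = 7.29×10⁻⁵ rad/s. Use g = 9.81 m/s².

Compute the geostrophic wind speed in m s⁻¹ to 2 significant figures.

25 m s⁻¹

Coriolis parameter at 64°N:
f = 2Ω sin φ = 2 × 7.29×10⁻⁵ × sin 64° = 1.31×10⁻⁴ s⁻¹
Height gradient: |∂Z/∂n| = 60 m / 183000 m = 3.28×10⁻⁴
On a pressure surface, geostrophic balance gives V_g = (g/f)|∂Z/∂n|:
V_g = 9.81 × 3.28×10⁻⁴ / 1.31×10⁻⁴ = 24.5 m/s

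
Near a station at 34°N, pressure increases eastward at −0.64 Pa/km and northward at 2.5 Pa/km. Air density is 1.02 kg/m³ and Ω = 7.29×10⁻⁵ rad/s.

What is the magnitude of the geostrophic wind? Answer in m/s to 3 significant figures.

31.0 m/s

Coriolis parameter at 34°N:
f = 2Ω sin φ = 2 × 7.29×10⁻⁵ × sin 34° = 8.15×10⁻⁵ s⁻¹
Component geostrophic relations (x east, y north):
u_g = −(1/(fρ)) ∂P/∂y,  v_g = (1/(fρ)) ∂P/∂x
u_g = −(2.5×10⁻³)/(8.15×10⁻⁵ × 1.02) = −30.1 m/s;  v_g = (−0.64×10⁻³)/(8.15×10⁻⁵ × 1.02) = −7.70 m/s
|V_g| = √(u_g² + v_g²) = 31.0 m/s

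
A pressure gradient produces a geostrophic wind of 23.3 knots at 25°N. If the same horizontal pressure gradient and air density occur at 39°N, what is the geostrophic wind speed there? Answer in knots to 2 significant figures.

With the same pressure gradient and density, V_g ∝ 1/f ∝ 1/sin φ.
V₂ = V₁ · sin φ₁ / sin φ₂ = 23.3 × sin 25° / sin 39°
V₂ = 23.3 × 0.4226/0.6293 = 16 knots

16 knots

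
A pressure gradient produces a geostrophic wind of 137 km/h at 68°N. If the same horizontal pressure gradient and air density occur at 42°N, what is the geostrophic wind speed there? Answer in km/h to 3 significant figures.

With the same pressure gradient and density, V_g ∝ 1/f ∝ 1/sin φ.
V₂ = V₁ · sin φ₁ / sin φ₂ = 137 × sin 68° / sin 42°
V₂ = 137 × 0.9272/0.6691 = 190 km/h

190 km/h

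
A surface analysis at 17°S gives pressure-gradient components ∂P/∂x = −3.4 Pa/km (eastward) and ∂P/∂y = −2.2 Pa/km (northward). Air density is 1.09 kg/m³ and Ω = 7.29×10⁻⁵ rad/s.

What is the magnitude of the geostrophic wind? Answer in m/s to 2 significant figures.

Coriolis parameter at 17°S:
f = 2Ω sin φ = 2 × 7.29×10⁻⁵ × sin 17° = 4.26×10⁻⁵ s⁻¹
In the Southern Hemisphere f is negative: f = −4.26×10⁻⁵ s⁻¹.
Component geostrophic relations (x east, y north):
u_g = −(1/(fρ)) ∂P/∂y,  v_g = (1/(fρ)) ∂P/∂x
u_g = −(−2.2×10⁻³)/(−4.26×10⁻⁵ × 1.09) = −47.3 m/s;  v_g = (−3.4×10⁻³)/(−4.26×10⁻⁵ × 1.09) = 73.2 m/s
|V_g| = √(u_g² + v_g²) = 87.2 m/s

87 m/s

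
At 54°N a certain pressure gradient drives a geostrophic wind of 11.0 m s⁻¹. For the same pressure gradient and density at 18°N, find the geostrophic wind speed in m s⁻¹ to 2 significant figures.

With the same pressure gradient and density, V_g ∝ 1/f ∝ 1/sin φ.
V₂ = V₁ · sin φ₁ / sin φ₂ = 11.0 × sin 54° / sin 18°
V₂ = 11.0 × 0.8090/0.3090 = 29 m s⁻¹

29 m s⁻¹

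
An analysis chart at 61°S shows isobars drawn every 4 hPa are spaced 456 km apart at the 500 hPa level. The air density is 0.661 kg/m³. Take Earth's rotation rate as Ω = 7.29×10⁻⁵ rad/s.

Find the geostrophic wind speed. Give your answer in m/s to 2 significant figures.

10 m/s

Coriolis parameter at 61°S:
f = 2Ω sin φ = 2 × 7.29×10⁻⁵ × sin 61° = 1.28×10⁻⁴ s⁻¹
Pressure gradient: |∂P/∂n| = 400 Pa / 456000 m = 8.77×10⁻⁴ Pa/m
Geostrophic balance (pressure-gradient force = Coriolis force):
V_g = (1/(fρ)) |∂P/∂n| = 8.77×10⁻⁴ / (1.28×10⁻⁴ × 0.661) = 10.4 m/s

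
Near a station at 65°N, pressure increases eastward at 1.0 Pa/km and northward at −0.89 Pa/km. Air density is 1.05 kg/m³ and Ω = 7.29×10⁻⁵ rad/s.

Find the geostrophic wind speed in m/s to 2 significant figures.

9.6 m/s

Coriolis parameter at 65°N:
f = 2Ω sin φ = 2 × 7.29×10⁻⁵ × sin 65° = 1.32×10⁻⁴ s⁻¹
Component geostrophic relations (x east, y north):
u_g = −(1/(fρ)) ∂P/∂y,  v_g = (1/(fρ)) ∂P/∂x
u_g = −(−0.89×10⁻³)/(1.32×10⁻⁴ × 1.05) = 6.41 m/s;  v_g = (1.0×10⁻³)/(1.32×10⁻⁴ × 1.05) = 7.21 m/s
|V_g| = √(u_g² + v_g²) = 9.65 m/s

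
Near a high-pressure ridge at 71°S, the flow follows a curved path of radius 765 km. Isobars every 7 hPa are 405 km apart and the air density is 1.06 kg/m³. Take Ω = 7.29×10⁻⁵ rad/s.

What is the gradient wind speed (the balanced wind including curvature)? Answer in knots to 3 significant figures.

Coriolis parameter at 71°S:
f = 2Ω sin φ = 2 × 7.29×10⁻⁵ × sin 71° = 1.38×10⁻⁴ s⁻¹
Pressure gradient: |∂P/∂n| = 700 Pa / 405000 m = 1.73×10⁻³ Pa/m
Geostrophic speed: V_g = |∂P/∂n|/(fρ) = 1.73×10⁻³/(1.38×10⁻⁴ × 1.06) = 11.8 m/s
Around a high, pressure-gradient force acts outward with centrifugal, so Coriolis balances both:
fV = (1/ρ)|∂P/∂n| + V²/R  →  V² − fR·V + fR·V_g = 0
With fR = 1.38×10⁻⁴ × 765×10³ m = 105 m/s:
V = [fR − √((fR)² − 4 fR V_g)]/2 = [105 − √(105² − 4×105×11.8)]/2 = 13.6 m/s
Supergeostrophic (V > V_g = 11.8 m/s), as expected around a high.
Converting: 13.6 m/s × 1.944 = 26.4 knots

26.4 knots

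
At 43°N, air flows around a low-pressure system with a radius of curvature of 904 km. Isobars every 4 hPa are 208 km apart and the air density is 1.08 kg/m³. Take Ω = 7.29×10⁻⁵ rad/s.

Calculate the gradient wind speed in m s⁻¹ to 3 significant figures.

Coriolis parameter at 43°N:
f = 2Ω sin φ = 2 × 7.29×10⁻⁵ × sin 43° = 9.94×10⁻⁵ s⁻¹
Pressure gradient: |∂P/∂n| = 400 Pa / 208000 m = 1.92×10⁻³ Pa/m
Geostrophic speed: V_g = |∂P/∂n|/(fρ) = 1.92×10⁻³/(9.94×10⁻⁵ × 1.08) = 17.9 m/s
Around a low, centrifugal force acts outward with Coriolis, so pressure-gradient force balances both:
(1/ρ)|∂P/∂n| = fV + V²/R  →  V² + fR·V − fR·V_g = 0
With fR = 9.94×10⁻⁵ × 904×10³ m = 89.9 m/s:
V = [−fR + √((fR)² + 4 fR V_g)]/2 = [−89.9 + √(89.9² + 4×89.9×17.9)]/2 = 15.3 m/s
Subgeostrophic (V < V_g = 17.9 m/s), as expected around a low.

15.3 m s⁻¹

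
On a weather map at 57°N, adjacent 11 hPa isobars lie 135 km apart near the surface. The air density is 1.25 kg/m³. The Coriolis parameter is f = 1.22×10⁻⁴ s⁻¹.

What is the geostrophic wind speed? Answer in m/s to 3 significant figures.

Pressure gradient: |∂P/∂n| = 1100 Pa / 135000 m = 8.15×10⁻³ Pa/m
Geostrophic balance (pressure-gradient force = Coriolis force):
V_g = (1/(fρ)) |∂P/∂n| = 8.15×10⁻³ / (1.22×10⁻⁴ × 1.25) = 53.4 m/s

53.4 m/s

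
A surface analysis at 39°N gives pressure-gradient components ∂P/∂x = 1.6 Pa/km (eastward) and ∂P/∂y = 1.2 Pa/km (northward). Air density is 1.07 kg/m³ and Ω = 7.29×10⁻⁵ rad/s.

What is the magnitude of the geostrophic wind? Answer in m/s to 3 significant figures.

20.4 m/s

Coriolis parameter at 39°N:
f = 2Ω sin φ = 2 × 7.29×10⁻⁵ × sin 39° = 9.18×10⁻⁵ s⁻¹
Component geostrophic relations (x east, y north):
u_g = −(1/(fρ)) ∂P/∂y,  v_g = (1/(fρ)) ∂P/∂x
u_g = −(1.2×10⁻³)/(9.18×10⁻⁵ × 1.07) = −12.2 m/s;  v_g = (1.6×10⁻³)/(9.18×10⁻⁵ × 1.07) = 16.3 m/s
|V_g| = √(u_g² + v_g²) = 20.4 m/s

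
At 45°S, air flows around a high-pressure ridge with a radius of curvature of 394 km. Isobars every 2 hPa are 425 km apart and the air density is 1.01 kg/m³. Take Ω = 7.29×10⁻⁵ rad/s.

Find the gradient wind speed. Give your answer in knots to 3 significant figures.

10.1 knots

Coriolis parameter at 45°S:
f = 2Ω sin φ = 2 × 7.29×10⁻⁵ × sin 45° = 1.03×10⁻⁴ s⁻¹
Pressure gradient: |∂P/∂n| = 200 Pa / 425000 m = 4.71×10⁻⁴ Pa/m
Geostrophic speed: V_g = |∂P/∂n|/(fρ) = 4.71×10⁻⁴/(1.03×10⁻⁴ × 1.01) = 4.52 m/s
Around a high, pressure-gradient force acts outward with centrifugal, so Coriolis balances both:
fV = (1/ρ)|∂P/∂n| + V²/R  →  V² − fR·V + fR·V_g = 0
With fR = 1.03×10⁻⁴ × 394×10³ m = 40.6 m/s:
V = [fR − √((fR)² − 4 fR V_g)]/2 = [40.6 − √(40.6² − 4×40.6×4.52)]/2 = 5.18 m/s
Supergeostrophic (V > V_g = 4.52 m/s), as expected around a high.
Converting: 5.18 m/s × 1.944 = 10.1 knots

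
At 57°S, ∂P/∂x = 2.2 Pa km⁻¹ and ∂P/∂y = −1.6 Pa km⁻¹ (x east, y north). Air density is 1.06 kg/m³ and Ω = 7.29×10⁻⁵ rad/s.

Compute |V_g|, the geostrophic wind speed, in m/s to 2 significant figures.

Coriolis parameter at 57°S:
f = 2Ω sin φ = 2 × 7.29×10⁻⁵ × sin 57° = 1.22×10⁻⁴ s⁻¹
In the Southern Hemisphere f is negative: f = −1.22×10⁻⁴ s⁻¹.
Component geostrophic relations (x east, y north):
u_g = −(1/(fρ)) ∂P/∂y,  v_g = (1/(fρ)) ∂P/∂x
u_g = −(−1.6×10⁻³)/(−1.22×10⁻⁴ × 1.06) = −12.3 m/s;  v_g = (2.2×10⁻³)/(−1.22×10⁻⁴ × 1.06) = −17.0 m/s
|V_g| = √(u_g² + v_g²) = 21.0 m/s

21 m/s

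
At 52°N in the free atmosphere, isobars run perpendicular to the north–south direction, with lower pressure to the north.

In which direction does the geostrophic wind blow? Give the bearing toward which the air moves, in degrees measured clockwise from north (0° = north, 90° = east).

090°

The pressure-gradient force points toward the north (bearing 000°).
Geostrophic balance: in the Northern Hemisphere the Coriolis force deflects motion to the right, so the geostrophic wind blows 90° to the right of the pressure-gradient force (low pressure on the left).
Rotating 000° by 90° clockwise gives 090° — the wind blows toward the east.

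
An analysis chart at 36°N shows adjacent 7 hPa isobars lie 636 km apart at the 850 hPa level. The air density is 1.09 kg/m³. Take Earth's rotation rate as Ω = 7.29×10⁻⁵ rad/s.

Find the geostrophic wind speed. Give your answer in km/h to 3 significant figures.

42.4 km/h

Coriolis parameter at 36°N:
f = 2Ω sin φ = 2 × 7.29×10⁻⁵ × sin 36° = 8.57×10⁻⁵ s⁻¹
Pressure gradient: |∂P/∂n| = 700 Pa / 636000 m = 1.10×10⁻³ Pa/m
Geostrophic balance (pressure-gradient force = Coriolis force):
V_g = (1/(fρ)) |∂P/∂n| = 1.10×10⁻³ / (8.57×10⁻⁵ × 1.09) = 11.8 m/s
Converting: 11.8 m/s × 3.6 = 42.4 km/h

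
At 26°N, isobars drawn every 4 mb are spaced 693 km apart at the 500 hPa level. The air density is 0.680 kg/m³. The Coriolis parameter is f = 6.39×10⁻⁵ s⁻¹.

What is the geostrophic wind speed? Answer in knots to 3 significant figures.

25.8 knots

Pressure gradient: |∂P/∂n| = 400 Pa / 693000 m = 5.77×10⁻⁴ Pa/m
Geostrophic balance (pressure-gradient force = Coriolis force):
V_g = (1/(fρ)) |∂P/∂n| = 5.77×10⁻⁴ / (6.39×10⁻⁵ × 0.680) = 13.3 m/s
Converting: 13.3 m/s × 1.944 = 25.8 knots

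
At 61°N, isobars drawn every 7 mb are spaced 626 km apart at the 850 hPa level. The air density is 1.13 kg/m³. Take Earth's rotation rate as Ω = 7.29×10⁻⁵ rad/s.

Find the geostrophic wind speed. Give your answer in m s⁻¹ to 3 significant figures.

7.76 m s⁻¹

Coriolis parameter at 61°N:
f = 2Ω sin φ = 2 × 7.29×10⁻⁵ × sin 61° = 1.28×10⁻⁴ s⁻¹
Pressure gradient: |∂P/∂n| = 700 Pa / 626000 m = 1.12×10⁻³ Pa/m
Geostrophic balance (pressure-gradient force = Coriolis force):
V_g = (1/(fρ)) |∂P/∂n| = 1.12×10⁻³ / (1.28×10⁻⁴ × 1.13) = 7.76 m/s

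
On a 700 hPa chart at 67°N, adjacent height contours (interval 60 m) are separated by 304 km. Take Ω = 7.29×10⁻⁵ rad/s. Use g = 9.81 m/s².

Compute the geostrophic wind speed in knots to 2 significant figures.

28 knots

Coriolis parameter at 67°N:
f = 2Ω sin φ = 2 × 7.29×10⁻⁵ × sin 67° = 1.34×10⁻⁴ s⁻¹
Height gradient: |∂Z/∂n| = 60 m / 304000 m = 1.97×10⁻⁴
On a pressure surface, geostrophic balance gives V_g = (g/f)|∂Z/∂n|:
V_g = 9.81 × 1.97×10⁻⁴ / 1.34×10⁻⁴ = 14.4 m/s
Converting: 14.4 m/s × 1.944 = 28 knots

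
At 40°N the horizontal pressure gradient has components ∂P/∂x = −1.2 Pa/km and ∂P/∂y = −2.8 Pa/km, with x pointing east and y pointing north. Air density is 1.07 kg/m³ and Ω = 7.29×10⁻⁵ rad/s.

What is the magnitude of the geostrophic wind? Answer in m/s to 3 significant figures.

30.4 m/s

Coriolis parameter at 40°N:
f = 2Ω sin φ = 2 × 7.29×10⁻⁵ × sin 40° = 9.37×10⁻⁵ s⁻¹
Component geostrophic relations (x east, y north):
u_g = −(1/(fρ)) ∂P/∂y,  v_g = (1/(fρ)) ∂P/∂x
u_g = −(−2.8×10⁻³)/(9.37×10⁻⁵ × 1.07) = 27.9 m/s;  v_g = (−1.2×10⁻³)/(9.37×10⁻⁵ × 1.07) = −12.0 m/s
|V_g| = √(u_g² + v_g²) = 30.4 m/s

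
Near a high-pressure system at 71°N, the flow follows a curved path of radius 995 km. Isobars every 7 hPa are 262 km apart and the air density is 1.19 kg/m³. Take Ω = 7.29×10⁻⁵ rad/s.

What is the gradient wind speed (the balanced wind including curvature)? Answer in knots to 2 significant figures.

37 knots

Coriolis parameter at 71°N:
f = 2Ω sin φ = 2 × 7.29×10⁻⁵ × sin 71° = 1.38×10⁻⁴ s⁻¹
Pressure gradient: |∂P/∂n| = 700 Pa / 262000 m = 2.67×10⁻³ Pa/m
Geostrophic speed: V_g = |∂P/∂n|/(fρ) = 2.67×10⁻³/(1.38×10⁻⁴ × 1.19) = 16.3 m/s
Around a high, pressure-gradient force acts outward with centrifugal, so Coriolis balances both:
fV = (1/ρ)|∂P/∂n| + V²/R  →  V² − fR·V + fR·V_g = 0
With fR = 1.38×10⁻⁴ × 995×10³ m = 137 m/s:
V = [fR − √((fR)² − 4 fR V_g)]/2 = [137 − √(137² − 4×137×16.3)]/2 = 18.9 m/s
Supergeostrophic (V > V_g = 16.3 m/s), as expected around a high.
Converting: 18.9 m/s × 1.944 = 37 knots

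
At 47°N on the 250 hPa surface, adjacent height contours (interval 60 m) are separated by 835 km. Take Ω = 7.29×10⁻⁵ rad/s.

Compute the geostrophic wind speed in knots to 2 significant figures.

Coriolis parameter at 47°N:
f = 2Ω sin φ = 2 × 7.29×10⁻⁵ × sin 47° = 1.07×10⁻⁴ s⁻¹
Height gradient: |∂Z/∂n| = 60 m / 835000 m = 7.19×10⁻⁵
On a pressure surface, geostrophic balance gives V_g = (g/f)|∂Z/∂n|:
V_g = 9.81 × 7.19×10⁻⁵ / 1.07×10⁻⁴ = 6.61 m/s
Converting: 6.61 m/s × 1.944 = 13 knots

13 knots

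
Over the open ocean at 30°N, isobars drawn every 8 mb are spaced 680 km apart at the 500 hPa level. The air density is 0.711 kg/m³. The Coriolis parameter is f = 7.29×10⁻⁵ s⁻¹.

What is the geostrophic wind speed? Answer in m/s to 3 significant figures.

22.7 m/s

Pressure gradient: |∂P/∂n| = 800 Pa / 680000 m = 1.18×10⁻³ Pa/m
Geostrophic balance (pressure-gradient force = Coriolis force):
V_g = (1/(fρ)) |∂P/∂n| = 1.18×10⁻³ / (7.29×10⁻⁵ × 0.711) = 22.7 m/s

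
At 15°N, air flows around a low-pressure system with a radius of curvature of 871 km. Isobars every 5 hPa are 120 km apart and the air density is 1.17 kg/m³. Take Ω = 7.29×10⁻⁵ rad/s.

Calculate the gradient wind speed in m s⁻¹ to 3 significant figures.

Coriolis parameter at 15°N:
f = 2Ω sin φ = 2 × 7.29×10⁻⁵ × sin 15° = 3.77×10⁻⁵ s⁻¹
Pressure gradient: |∂P/∂n| = 500 Pa / 120000 m = 4.17×10⁻³ Pa/m
Geostrophic speed: V_g = |∂P/∂n|/(fρ) = 4.17×10⁻³/(3.77×10⁻⁵ × 1.17) = 94.4 m/s
Around a low, centrifugal force acts outward with Coriolis, so pressure-gradient force balances both:
(1/ρ)|∂P/∂n| = fV + V²/R  →  V² + fR·V − fR·V_g = 0
With fR = 3.77×10⁻⁵ × 871×10³ m = 32.9 m/s:
V = [−fR + √((fR)² + 4 fR V_g)]/2 = [−32.9 + √(32.9² + 4×32.9×94.4)]/2 = 41.6 m/s
Subgeostrophic (V < V_g = 94.4 m/s), as expected around a low.

41.6 m s⁻¹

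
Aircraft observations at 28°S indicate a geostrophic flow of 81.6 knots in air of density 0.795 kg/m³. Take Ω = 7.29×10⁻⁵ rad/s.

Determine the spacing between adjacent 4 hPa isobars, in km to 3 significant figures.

Coriolis parameter at 28°S:
f = 2Ω sin φ = 2 × 7.29×10⁻⁵ × sin 28° = 6.84×10⁻⁵ s⁻¹
Wind speed in SI: 81.6 knots = 42.0 m/s
Geostrophic balance rearranged: |∂P/∂n| = f ρ V_g
|∂P/∂n| = 6.84×10⁻⁵ × 0.795 × 42.0 = 2.28×10⁻³ Pa/m
Isobar spacing: Δn = ΔP/|∂P/∂n| = 400 Pa / 2.28×10⁻³ Pa/m = 175105 m ≈ 175 km

175 km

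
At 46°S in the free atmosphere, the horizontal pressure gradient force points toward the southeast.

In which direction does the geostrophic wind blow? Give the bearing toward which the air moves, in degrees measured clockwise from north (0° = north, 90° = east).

The pressure-gradient force points toward the southeast (bearing 135°).
Geostrophic balance: in the Southern Hemisphere the Coriolis force deflects motion to the left, so the geostrophic wind blows 90° to the left of the pressure-gradient force (low pressure on the right).
Rotating 135° by 90° counterclockwise gives 045° — the wind blows toward the northeast.

045°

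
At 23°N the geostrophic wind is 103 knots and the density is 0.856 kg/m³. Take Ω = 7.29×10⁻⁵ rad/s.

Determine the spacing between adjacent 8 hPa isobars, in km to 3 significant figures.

Coriolis parameter at 23°N:
f = 2Ω sin φ = 2 × 7.29×10⁻⁵ × sin 23° = 5.70×10⁻⁵ s⁻¹
Wind speed in SI: 103 knots = 53.0 m/s
Geostrophic balance rearranged: |∂P/∂n| = f ρ V_g
|∂P/∂n| = 5.70×10⁻⁵ × 0.856 × 53.0 = 2.58×10⁻³ Pa/m
Isobar spacing: Δn = ΔP/|∂P/∂n| = 800 Pa / 2.58×10⁻³ Pa/m = 309603 m ≈ 310 km

310 km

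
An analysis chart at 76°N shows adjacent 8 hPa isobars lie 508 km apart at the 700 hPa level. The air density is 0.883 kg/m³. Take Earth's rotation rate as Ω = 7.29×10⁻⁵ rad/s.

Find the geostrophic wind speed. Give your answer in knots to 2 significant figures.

Coriolis parameter at 76°N:
f = 2Ω sin φ = 2 × 7.29×10⁻⁵ × sin 76° = 1.41×10⁻⁴ s⁻¹
Pressure gradient: |∂P/∂n| = 800 Pa / 508000 m = 1.57×10⁻³ Pa/m
Geostrophic balance (pressure-gradient force = Coriolis force):
V_g = (1/(fρ)) |∂P/∂n| = 1.57×10⁻³ / (1.41×10⁻⁴ × 0.883) = 12.6 m/s
Converting: 12.6 m/s × 1.944 = 25 knots

25 knots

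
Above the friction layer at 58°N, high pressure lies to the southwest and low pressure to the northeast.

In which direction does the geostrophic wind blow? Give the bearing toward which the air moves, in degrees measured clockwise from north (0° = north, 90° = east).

The pressure-gradient force points toward the northeast (bearing 045°).
Geostrophic balance: in the Northern Hemisphere the Coriolis force deflects motion to the right, so the geostrophic wind blows 90° to the right of the pressure-gradient force (low pressure on the left).
Rotating 045° by 90° clockwise gives 135° — the wind blows toward the southeast.

135°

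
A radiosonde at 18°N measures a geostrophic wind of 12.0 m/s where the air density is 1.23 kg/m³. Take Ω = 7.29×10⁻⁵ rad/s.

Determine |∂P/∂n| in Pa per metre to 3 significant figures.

6.65×10⁻⁴ Pa/m

Coriolis parameter at 18°N:
f = 2Ω sin φ = 2 × 7.29×10⁻⁵ × sin 18° = 4.51×10⁻⁵ s⁻¹
Geostrophic balance rearranged: |∂P/∂n| = f ρ V_g
|∂P/∂n| = 4.51×10⁻⁵ × 1.23 × 12.0 = 6.65×10⁻⁴ Pa/m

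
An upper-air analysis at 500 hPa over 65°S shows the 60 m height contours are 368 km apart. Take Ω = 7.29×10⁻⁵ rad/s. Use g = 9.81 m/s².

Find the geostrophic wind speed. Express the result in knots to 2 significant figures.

Coriolis parameter at 65°S:
f = 2Ω sin φ = 2 × 7.29×10⁻⁵ × sin 65° = 1.32×10⁻⁴ s⁻¹
Height gradient: |∂Z/∂n| = 60 m / 368000 m = 1.63×10⁻⁴
On a pressure surface, geostrophic balance gives V_g = (g/f)|∂Z/∂n|:
V_g = 9.81 × 1.63×10⁻⁴ / 1.32×10⁻⁴ = 12.1 m/s
Converting: 12.1 m/s × 1.944 = 24 knots

24 knots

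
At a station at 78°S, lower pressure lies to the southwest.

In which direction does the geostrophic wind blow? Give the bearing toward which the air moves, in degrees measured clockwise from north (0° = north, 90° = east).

The pressure-gradient force points toward the southwest (bearing 225°).
Geostrophic balance: in the Southern Hemisphere the Coriolis force deflects motion to the left, so the geostrophic wind blows 90° to the left of the pressure-gradient force (low pressure on the right).
Rotating 225° by 90° counterclockwise gives 135° — the wind blows toward the southeast.

135°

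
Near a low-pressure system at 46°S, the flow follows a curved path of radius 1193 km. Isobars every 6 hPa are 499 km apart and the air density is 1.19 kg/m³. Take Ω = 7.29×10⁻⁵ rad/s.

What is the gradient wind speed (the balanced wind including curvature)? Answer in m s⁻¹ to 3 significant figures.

8.99 m s⁻¹

Coriolis parameter at 46°S:
f = 2Ω sin φ = 2 × 7.29×10⁻⁵ × sin 46° = 1.05×10⁻⁴ s⁻¹
Pressure gradient: |∂P/∂n| = 600 Pa / 499000 m = 1.20×10⁻³ Pa/m
Geostrophic speed: V_g = |∂P/∂n|/(fρ) = 1.20×10⁻³/(1.05×10⁻⁴ × 1.19) = 9.63 m/s
Around a low, centrifugal force acts outward with Coriolis, so pressure-gradient force balances both:
(1/ρ)|∂P/∂n| = fV + V²/R  →  V² + fR·V − fR·V_g = 0
With fR = 1.05×10⁻⁴ × 1193×10³ m = 125 m/s:
V = [−fR + √((fR)² + 4 fR V_g)]/2 = [−125 + √(125² + 4×125×9.63)]/2 = 8.99 m/s
Subgeostrophic (V < V_g = 9.63 m/s), as expected around a low.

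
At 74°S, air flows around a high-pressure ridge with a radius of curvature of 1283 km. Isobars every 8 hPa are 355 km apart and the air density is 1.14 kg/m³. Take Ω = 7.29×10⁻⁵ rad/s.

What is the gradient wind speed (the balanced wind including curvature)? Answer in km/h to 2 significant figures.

56 km/h

Coriolis parameter at 74°S:
f = 2Ω sin φ = 2 × 7.29×10⁻⁵ × sin 74° = 1.40×10⁻⁴ s⁻¹
Pressure gradient: |∂P/∂n| = 800 Pa / 355000 m = 2.25×10⁻³ Pa/m
Geostrophic speed: V_g = |∂P/∂n|/(fρ) = 2.25×10⁻³/(1.40×10⁻⁴ × 1.14) = 14.1 m/s
Around a high, pressure-gradient force acts outward with centrifugal, so Coriolis balances both:
fV = (1/ρ)|∂P/∂n| + V²/R  →  V² − fR·V + fR·V_g = 0
With fR = 1.40×10⁻⁴ × 1283×10³ m = 180 m/s:
V = [fR − √((fR)² − 4 fR V_g)]/2 = [180 − √(180² − 4×180×14.1)]/2 = 15.4 m/s
Supergeostrophic (V > V_g = 14.1 m/s), as expected around a high.
Converting: 15.4 m/s × 3.6 = 56 km/h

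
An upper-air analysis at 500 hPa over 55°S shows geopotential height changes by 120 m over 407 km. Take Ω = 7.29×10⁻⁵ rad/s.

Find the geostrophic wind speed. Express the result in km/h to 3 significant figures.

Coriolis parameter at 55°S:
f = 2Ω sin φ = 2 × 7.29×10⁻⁵ × sin 55° = 1.19×10⁻⁴ s⁻¹
Height gradient: |∂Z/∂n| = 120 m / 407000 m = 2.95×10⁻⁴
On a pressure surface, geostrophic balance gives V_g = (g/f)|∂Z/∂n|:
V_g = 9.81 × 2.95×10⁻⁴ / 1.19×10⁻⁴ = 24.2 m/s
Converting: 24.2 m/s × 3.6 = 87.2 km/h

87.2 km/h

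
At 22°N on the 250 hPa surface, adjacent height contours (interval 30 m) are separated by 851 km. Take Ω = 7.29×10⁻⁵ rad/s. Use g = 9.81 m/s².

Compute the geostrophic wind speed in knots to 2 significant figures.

Coriolis parameter at 22°N:
f = 2Ω sin φ = 2 × 7.29×10⁻⁵ × sin 22° = 5.46×10⁻⁵ s⁻¹
Height gradient: |∂Z/∂n| = 30 m / 851000 m = 3.53×10⁻⁵
On a pressure surface, geostrophic balance gives V_g = (g/f)|∂Z/∂n|:
V_g = 9.81 × 3.53×10⁻⁵ / 5.46×10⁻⁵ = 6.33 m/s
Converting: 6.33 m/s × 1.944 = 12 knots

12 knots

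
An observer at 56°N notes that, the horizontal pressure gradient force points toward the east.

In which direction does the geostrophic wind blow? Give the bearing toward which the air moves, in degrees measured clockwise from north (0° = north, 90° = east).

180°

The pressure-gradient force points toward the east (bearing 090°).
Geostrophic balance: in the Northern Hemisphere the Coriolis force deflects motion to the right, so the geostrophic wind blows 90° to the right of the pressure-gradient force (low pressure on the left).
Rotating 090° by 90° clockwise gives 180° — the wind blows toward the south.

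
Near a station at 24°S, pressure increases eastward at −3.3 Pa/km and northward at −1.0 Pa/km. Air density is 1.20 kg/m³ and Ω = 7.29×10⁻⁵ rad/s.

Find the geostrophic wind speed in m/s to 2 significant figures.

Coriolis parameter at 24°S:
f = 2Ω sin φ = 2 × 7.29×10⁻⁵ × sin 24° = 5.93×10⁻⁵ s⁻¹
In the Southern Hemisphere f is negative: f = −5.93×10⁻⁵ s⁻¹.
Component geostrophic relations (x east, y north):
u_g = −(1/(fρ)) ∂P/∂y,  v_g = (1/(fρ)) ∂P/∂x
u_g = −(−1.0×10⁻³)/(−5.93×10⁻⁵ × 1.20) = −14.1 m/s;  v_g = (−3.3×10⁻³)/(−5.93×10⁻⁵ × 1.20) = 46.4 m/s
|V_g| = √(u_g² + v_g²) = 48.5 m/s

48 m/s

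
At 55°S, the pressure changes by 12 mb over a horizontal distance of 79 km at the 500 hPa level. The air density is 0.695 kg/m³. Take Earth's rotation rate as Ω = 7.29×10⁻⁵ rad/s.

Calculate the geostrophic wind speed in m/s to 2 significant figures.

180 m/s

Coriolis parameter at 55°S:
f = 2Ω sin φ = 2 × 7.29×10⁻⁵ × sin 55° = 1.19×10⁻⁴ s⁻¹
Pressure gradient: |∂P/∂n| = 1200 Pa / 79000 m = 1.52×10⁻² Pa/m
Geostrophic balance (pressure-gradient force = Coriolis force):
V_g = (1/(fρ)) |∂P/∂n| = 1.52×10⁻² / (1.19×10⁻⁴ × 0.695) = 183 m/s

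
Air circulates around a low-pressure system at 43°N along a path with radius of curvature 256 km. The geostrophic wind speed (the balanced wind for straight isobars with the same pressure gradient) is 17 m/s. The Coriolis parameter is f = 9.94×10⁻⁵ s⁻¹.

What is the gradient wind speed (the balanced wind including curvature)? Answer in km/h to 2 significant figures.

Around a low, centrifugal force acts outward with Coriolis, so pressure-gradient force balances both:
(1/ρ)|∂P/∂n| = fV + V²/R  →  V² + fR·V − fR·V_g = 0
With fR = 9.94×10⁻⁵ × 256×10³ m = 25.4 m/s:
V = [−fR + √((fR)² + 4 fR V_g)]/2 = [−25.4 + √(25.4² + 4×25.4×17)]/2 = 11.7 m/s
Subgeostrophic (V < V_g = 17 m/s), as expected around a low.
Converting: 11.7 m/s × 3.6 = 42 km/h

42 km/h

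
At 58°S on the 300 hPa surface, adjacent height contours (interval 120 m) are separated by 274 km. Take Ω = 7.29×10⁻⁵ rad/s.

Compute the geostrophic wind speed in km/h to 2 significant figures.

130 km/h

Coriolis parameter at 58°S:
f = 2Ω sin φ = 2 × 7.29×10⁻⁵ × sin 58° = 1.24×10⁻⁴ s⁻¹
Height gradient: |∂Z/∂n| = 120 m / 274000 m = 4.38×10⁻⁴
On a pressure surface, geostrophic balance gives V_g = (g/f)|∂Z/∂n|:
V_g = 9.81 × 4.38×10⁻⁴ / 1.24×10⁻⁴ = 34.7 m/s
Converting: 34.7 m/s × 3.6 = 130 km/h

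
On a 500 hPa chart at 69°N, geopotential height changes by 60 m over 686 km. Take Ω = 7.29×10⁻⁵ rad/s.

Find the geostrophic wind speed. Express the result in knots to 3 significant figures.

12.3 knots

Coriolis parameter at 69°N:
f = 2Ω sin φ = 2 × 7.29×10⁻⁵ × sin 69° = 1.36×10⁻⁴ s⁻¹
Height gradient: |∂Z/∂n| = 60 m / 686000 m = 8.75×10⁻⁵
On a pressure surface, geostrophic balance gives V_g = (g/f)|∂Z/∂n|:
V_g = 9.81 × 8.75×10⁻⁵ / 1.36×10⁻⁴ = 6.30 m/s
Converting: 6.30 m/s × 1.944 = 12.3 knots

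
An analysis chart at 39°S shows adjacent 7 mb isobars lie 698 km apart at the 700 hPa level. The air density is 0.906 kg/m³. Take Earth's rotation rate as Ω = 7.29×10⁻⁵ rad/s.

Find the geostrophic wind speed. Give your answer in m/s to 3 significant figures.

Coriolis parameter at 39°S:
f = 2Ω sin φ = 2 × 7.29×10⁻⁵ × sin 39° = 9.18×10⁻⁵ s⁻¹
Pressure gradient: |∂P/∂n| = 700 Pa / 698000 m = 1.00×10⁻³ Pa/m
Geostrophic balance (pressure-gradient force = Coriolis force):
V_g = (1/(fρ)) |∂P/∂n| = 1.00×10⁻³ / (9.18×10⁻⁵ × 0.906) = 12.1 m/s

12.1 m/s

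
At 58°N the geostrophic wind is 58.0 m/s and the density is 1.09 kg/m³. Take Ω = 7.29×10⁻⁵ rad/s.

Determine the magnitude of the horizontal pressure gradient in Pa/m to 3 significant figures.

7.82×10⁻³ Pa/m

Coriolis parameter at 58°N:
f = 2Ω sin φ = 2 × 7.29×10⁻⁵ × sin 58° = 1.24×10⁻⁴ s⁻¹
Geostrophic balance rearranged: |∂P/∂n| = f ρ V_g
|∂P/∂n| = 1.24×10⁻⁴ × 1.09 × 58.0 = 7.82×10⁻³ Pa/m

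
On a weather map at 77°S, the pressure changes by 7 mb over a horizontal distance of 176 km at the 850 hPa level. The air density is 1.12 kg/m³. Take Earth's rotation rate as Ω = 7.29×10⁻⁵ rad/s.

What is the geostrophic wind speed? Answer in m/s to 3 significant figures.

25.0 m/s

Coriolis parameter at 77°S:
f = 2Ω sin φ = 2 × 7.29×10⁻⁵ × sin 77° = 1.42×10⁻⁴ s⁻¹
Pressure gradient: |∂P/∂n| = 700 Pa / 176000 m = 3.98×10⁻³ Pa/m
Geostrophic balance (pressure-gradient force = Coriolis force):
V_g = (1/(fρ)) |∂P/∂n| = 3.98×10⁻³ / (1.42×10⁻⁴ × 1.12) = 25.0 m/s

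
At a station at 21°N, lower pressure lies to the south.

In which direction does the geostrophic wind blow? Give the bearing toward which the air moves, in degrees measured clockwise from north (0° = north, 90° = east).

The pressure-gradient force points toward the south (bearing 180°).
Geostrophic balance: in the Northern Hemisphere the Coriolis force deflects motion to the right, so the geostrophic wind blows 90° to the right of the pressure-gradient force (low pressure on the left).
Rotating 180° by 90° clockwise gives 270° — the wind blows toward the west.

270°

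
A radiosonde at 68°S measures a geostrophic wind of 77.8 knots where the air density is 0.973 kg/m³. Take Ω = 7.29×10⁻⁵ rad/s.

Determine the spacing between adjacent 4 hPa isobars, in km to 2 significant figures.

Coriolis parameter at 68°S:
f = 2Ω sin φ = 2 × 7.29×10⁻⁵ × sin 68° = 1.35×10⁻⁴ s⁻¹
Wind speed in SI: 77.8 knots = 40.0 m/s
Geostrophic balance rearranged: |∂P/∂n| = f ρ V_g
|∂P/∂n| = 1.35×10⁻⁴ × 0.973 × 40.0 = 5.26×10⁻³ Pa/m
Isobar spacing: Δn = ΔP/|∂P/∂n| = 400 Pa / 5.26×10⁻³ Pa/m = 75981 m ≈ 76 km

76 km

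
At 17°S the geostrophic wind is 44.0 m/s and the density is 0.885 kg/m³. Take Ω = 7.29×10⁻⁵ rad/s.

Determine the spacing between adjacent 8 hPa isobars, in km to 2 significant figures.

Coriolis parameter at 17°S:
f = 2Ω sin φ = 2 × 7.29×10⁻⁵ × sin 17° = 4.26×10⁻⁵ s⁻¹
Geostrophic balance rearranged: |∂P/∂n| = f ρ V_g
|∂P/∂n| = 4.26×10⁻⁵ × 0.885 × 44.0 = 1.66×10⁻³ Pa/m
Isobar spacing: Δn = ΔP/|∂P/∂n| = 800 Pa / 1.66×10⁻³ Pa/m = 481949 m ≈ 480 km

480 km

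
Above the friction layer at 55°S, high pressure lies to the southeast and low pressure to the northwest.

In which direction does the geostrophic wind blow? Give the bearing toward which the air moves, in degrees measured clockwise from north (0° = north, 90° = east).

The pressure-gradient force points toward the northwest (bearing 315°).
Geostrophic balance: in the Southern Hemisphere the Coriolis force deflects motion to the left, so the geostrophic wind blows 90° to the left of the pressure-gradient force (low pressure on the right).
Rotating 315° by 90° counterclockwise gives 225° — the wind blows toward the southwest.

225°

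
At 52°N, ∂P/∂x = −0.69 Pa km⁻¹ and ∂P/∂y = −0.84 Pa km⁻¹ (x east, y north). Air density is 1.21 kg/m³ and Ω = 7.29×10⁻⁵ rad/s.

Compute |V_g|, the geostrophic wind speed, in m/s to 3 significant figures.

7.82 m/s

Coriolis parameter at 52°N:
f = 2Ω sin φ = 2 × 7.29×10⁻⁵ × sin 52° = 1.15×10⁻⁴ s⁻¹
Component geostrophic relations (x east, y north):
u_g = −(1/(fρ)) ∂P/∂y,  v_g = (1/(fρ)) ∂P/∂x
u_g = −(−0.84×10⁻³)/(1.15×10⁻⁴ × 1.21) = 6.04 m/s;  v_g = (−0.69×10⁻³)/(1.15×10⁻⁴ × 1.21) = −4.96 m/s
|V_g| = √(u_g² + v_g²) = 7.82 m/s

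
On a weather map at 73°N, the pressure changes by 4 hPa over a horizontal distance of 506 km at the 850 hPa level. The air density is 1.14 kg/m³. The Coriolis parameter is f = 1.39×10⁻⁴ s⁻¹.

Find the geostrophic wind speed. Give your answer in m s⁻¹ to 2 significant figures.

5.0 m s⁻¹

Pressure gradient: |∂P/∂n| = 400 Pa / 506000 m = 7.91×10⁻⁴ Pa/m
Geostrophic balance (pressure-gradient force = Coriolis force):
V_g = (1/(fρ)) |∂P/∂n| = 7.91×10⁻⁴ / (1.39×10⁻⁴ × 1.14) = 4.99 m/s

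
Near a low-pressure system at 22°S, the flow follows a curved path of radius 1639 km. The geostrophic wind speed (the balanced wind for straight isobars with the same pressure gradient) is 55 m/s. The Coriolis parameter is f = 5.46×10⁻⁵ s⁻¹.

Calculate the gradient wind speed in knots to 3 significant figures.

Around a low, centrifugal force acts outward with Coriolis, so pressure-gradient force balances both:
(1/ρ)|∂P/∂n| = fV + V²/R  →  V² + fR·V − fR·V_g = 0
With fR = 5.46×10⁻⁵ × 1639×10³ m = 89.5 m/s:
V = [−fR + √((fR)² + 4 fR V_g)]/2 = [−89.5 + √(89.5² + 4×89.5×55)]/2 = 38.5 m/s
Subgeostrophic (V < V_g = 55 m/s), as expected around a low.
Converting: 38.5 m/s × 1.944 = 74.8 knots

74.8 knots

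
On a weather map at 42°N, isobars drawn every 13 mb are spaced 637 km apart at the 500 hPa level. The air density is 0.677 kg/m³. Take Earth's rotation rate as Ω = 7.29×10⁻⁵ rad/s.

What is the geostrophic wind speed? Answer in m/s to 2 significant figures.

Coriolis parameter at 42°N:
f = 2Ω sin φ = 2 × 7.29×10⁻⁵ × sin 42° = 9.76×10⁻⁵ s⁻¹
Pressure gradient: |∂P/∂n| = 1300 Pa / 637000 m = 2.04×10⁻³ Pa/m
Geostrophic balance (pressure-gradient force = Coriolis force):
V_g = (1/(fρ)) |∂P/∂n| = 2.04×10⁻³ / (9.76×10⁻⁵ × 0.677) = 30.9 m/s

31 m/s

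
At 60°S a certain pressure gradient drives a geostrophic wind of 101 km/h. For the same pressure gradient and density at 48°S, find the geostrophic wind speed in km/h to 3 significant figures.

With the same pressure gradient and density, V_g ∝ 1/f ∝ 1/sin φ.
V₂ = V₁ · sin φ₁ / sin φ₂ = 101 × sin 60° / sin 48°
V₂ = 101 × 0.8660/0.7431 = 118 km/h

118 km/h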